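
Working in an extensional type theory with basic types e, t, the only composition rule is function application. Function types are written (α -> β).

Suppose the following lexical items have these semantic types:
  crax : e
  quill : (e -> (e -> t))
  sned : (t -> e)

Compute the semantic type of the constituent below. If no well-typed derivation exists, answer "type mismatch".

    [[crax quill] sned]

type mismatch

[crax quill]: (e -> (e -> t)) applied to e yields (e -> t).
[[crax quill] sned]: (e -> t) with (t -> e) — neither is a function whose domain matches the other; composition fails here.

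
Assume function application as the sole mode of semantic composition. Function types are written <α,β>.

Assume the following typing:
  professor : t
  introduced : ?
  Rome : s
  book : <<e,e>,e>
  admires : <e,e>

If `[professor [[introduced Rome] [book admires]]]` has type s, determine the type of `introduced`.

<s,<e,<t,s>>>

[professor [[introduced Rome] [book admires]]] must have type s. The sister professor has type t; that is not a function onto s, so [[introduced Rome] [book admires]] must be the functor, of type <t,s>.
[[introduced Rome] [book admires]] must have type <t,s>. The sister [book admires] has type e; that is not a function onto <t,s>, so [introduced Rome] must be the functor, of type <e,<t,s>>.
[introduced Rome] must have type <e,<t,s>>. The sister Rome has type s; that is not a function onto <e,<t,s>>, so introduced must be the functor, of type <s,<e,<t,s>>>.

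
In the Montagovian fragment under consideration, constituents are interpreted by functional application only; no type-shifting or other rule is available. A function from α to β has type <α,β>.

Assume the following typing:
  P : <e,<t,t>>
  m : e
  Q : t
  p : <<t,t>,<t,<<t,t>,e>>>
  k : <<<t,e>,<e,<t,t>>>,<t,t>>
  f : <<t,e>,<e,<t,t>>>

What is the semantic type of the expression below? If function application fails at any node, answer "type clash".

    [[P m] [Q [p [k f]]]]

At [P m], P : <e,<t,t>> takes m : e, giving <t,t>.
At [k f], k : <<<t,e>,<e,<t,t>>>,<t,t>> takes f : <<t,e>,<e,<t,t>>>, giving <t,t>.
At [p [k f]], p : <<t,t>,<t,<<t,t>,e>>> takes [k f] : <t,t>, giving <t,<<t,t>,e>>.
At [Q [p [k f]]], [p [k f]] : <t,<<t,t>,e>> takes Q : t, giving <<t,t>,e>.
At [[P m] [Q [p [k f]]]], [Q [p [k f]]] : <<t,t>,e> takes [P m] : <t,t>, giving e.

e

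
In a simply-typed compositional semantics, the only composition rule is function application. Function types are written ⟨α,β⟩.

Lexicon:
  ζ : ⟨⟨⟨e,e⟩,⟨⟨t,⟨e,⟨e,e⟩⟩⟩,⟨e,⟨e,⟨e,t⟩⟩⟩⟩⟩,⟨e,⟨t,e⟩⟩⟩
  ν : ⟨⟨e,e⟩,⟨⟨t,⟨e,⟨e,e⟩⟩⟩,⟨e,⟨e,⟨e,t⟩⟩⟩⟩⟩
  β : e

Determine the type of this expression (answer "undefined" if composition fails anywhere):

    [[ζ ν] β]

⟨t,e⟩

[ζ ν]: ⟨⟨⟨e,e⟩,⟨⟨t,⟨e,⟨e,e⟩⟩⟩,⟨e,⟨e,⟨e,t⟩⟩⟩⟩⟩,⟨e,⟨t,e⟩⟩⟩ applied to ⟨⟨e,e⟩,⟨⟨t,⟨e,⟨e,e⟩⟩⟩,⟨e,⟨e,⟨e,t⟩⟩⟩⟩⟩ yields ⟨e,⟨t,e⟩⟩.
[[ζ ν] β]: ⟨e,⟨t,e⟩⟩ applied to e yields ⟨t,e⟩.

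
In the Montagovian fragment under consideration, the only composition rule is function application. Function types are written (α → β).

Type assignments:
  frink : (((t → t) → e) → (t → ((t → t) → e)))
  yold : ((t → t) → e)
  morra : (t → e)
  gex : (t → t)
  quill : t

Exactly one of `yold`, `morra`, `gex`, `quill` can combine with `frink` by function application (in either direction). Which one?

yold

yold — combines: frink : (((t → t) → e) → (t → ((t → t) → e))) takes yold : ((t → t) → e) as argument, giving (t → ((t → t) → e)).
morra : (t → e) — no; frink wants ((t → t) → e), and morra wants t.
gex : (t → t) — no; frink wants ((t → t) → e), and gex wants t.
quill : t — no; frink wants ((t → t) → e), and quill wants nothing (atomic).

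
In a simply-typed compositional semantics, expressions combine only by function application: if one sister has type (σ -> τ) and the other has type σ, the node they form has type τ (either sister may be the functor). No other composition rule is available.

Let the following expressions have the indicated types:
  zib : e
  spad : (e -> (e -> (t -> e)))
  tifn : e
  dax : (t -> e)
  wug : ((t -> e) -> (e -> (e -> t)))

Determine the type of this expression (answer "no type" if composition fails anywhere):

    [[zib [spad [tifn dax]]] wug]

no type

[tifn dax]: e with (t -> e) — neither is a function whose domain matches the other; composition fails here.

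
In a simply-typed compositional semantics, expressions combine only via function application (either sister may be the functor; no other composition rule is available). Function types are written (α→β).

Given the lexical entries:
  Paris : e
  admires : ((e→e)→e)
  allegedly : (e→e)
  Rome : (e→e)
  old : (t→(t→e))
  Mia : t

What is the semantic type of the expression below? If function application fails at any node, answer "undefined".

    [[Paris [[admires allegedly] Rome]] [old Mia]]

[admires allegedly]: ((e→e)→e) applied to (e→e) yields e.
[[admires allegedly] Rome]: (e→e) applied to e yields e.
[Paris [[admires allegedly] Rome]]: e and e cannot combine by function application — type clash.

undefined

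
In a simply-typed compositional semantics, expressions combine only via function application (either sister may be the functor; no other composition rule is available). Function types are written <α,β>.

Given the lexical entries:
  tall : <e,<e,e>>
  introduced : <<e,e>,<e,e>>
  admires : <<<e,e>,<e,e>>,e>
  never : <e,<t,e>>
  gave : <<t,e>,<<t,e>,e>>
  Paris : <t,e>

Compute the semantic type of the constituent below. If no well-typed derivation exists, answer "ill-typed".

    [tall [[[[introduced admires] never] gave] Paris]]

[introduced admires] — admires of type <<<e,e>,<e,e>>,e> combines with introduced of type <<e,e>,<e,e>>: type e.
[[introduced admires] never] — never of type <e,<t,e>> combines with [introduced admires] of type e: type <t,e>.
[[[introduced admires] never] gave] — gave of type <<t,e>,<<t,e>,e>> combines with [[introduced admires] never] of type <t,e>: type <<t,e>,e>.
[[[[introduced admires] never] gave] Paris] — [[[introduced admires] never] gave] of type <<t,e>,e> combines with Paris of type <t,e>: type e.
[tall [[[[introduced admires] never] gave] Paris]] — tall of type <e,<e,e>> combines with [[[[introduced admires] never] gave] Paris] of type e: type <e,e>.

<e,e>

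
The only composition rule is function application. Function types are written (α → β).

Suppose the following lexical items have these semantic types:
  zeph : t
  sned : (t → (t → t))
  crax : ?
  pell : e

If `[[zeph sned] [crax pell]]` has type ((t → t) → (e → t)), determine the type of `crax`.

(e → ((t → t) → ((t → t) → (e → t))))

[[zeph sned] [crax pell]] must have type ((t → t) → (e → t)). The sister [zeph sned] has type (t → t); that is not a function onto ((t → t) → (e → t)), so [crax pell] must be the functor, of type ((t → t) → ((t → t) → (e → t))).
[crax pell] must have type ((t → t) → ((t → t) → (e → t))). The sister pell has type e; that is not a function onto ((t → t) → ((t → t) → (e → t))), so crax must be the functor, of type (e → ((t → t) → ((t → t) → (e → t)))).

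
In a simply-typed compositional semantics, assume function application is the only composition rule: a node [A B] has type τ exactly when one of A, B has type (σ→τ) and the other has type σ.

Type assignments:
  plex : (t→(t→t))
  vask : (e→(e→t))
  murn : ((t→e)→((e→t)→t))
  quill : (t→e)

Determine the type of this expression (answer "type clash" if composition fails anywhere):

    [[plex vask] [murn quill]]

type clash

[plex vask]: (t→(t→t)) with (e→(e→t)) — neither is a function whose domain matches the other; composition fails here.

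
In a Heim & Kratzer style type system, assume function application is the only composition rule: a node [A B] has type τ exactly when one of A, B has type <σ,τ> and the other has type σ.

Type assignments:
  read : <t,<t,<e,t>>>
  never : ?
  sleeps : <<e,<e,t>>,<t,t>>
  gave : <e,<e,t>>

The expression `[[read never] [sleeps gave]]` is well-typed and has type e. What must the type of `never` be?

<<t,<t,<e,t>>>,<<t,t>,e>>

For [[read never] [sleeps gave]] to have type e with [sleeps gave] of type <t,t>, [read never] must be the function: [read never] : <<t,t>,e>.
For [read never] to have type <<t,t>,e> with read of type <t,<t,<e,t>>>, never must be the function: never : <<t,<t,<e,t>>>,<<t,t>,e>>.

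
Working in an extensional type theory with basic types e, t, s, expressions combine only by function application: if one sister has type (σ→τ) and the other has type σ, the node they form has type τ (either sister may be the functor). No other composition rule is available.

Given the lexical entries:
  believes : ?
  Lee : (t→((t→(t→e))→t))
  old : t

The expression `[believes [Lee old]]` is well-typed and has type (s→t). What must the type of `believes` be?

(((t→(t→e))→t)→(s→t))

[believes [Lee old]] must have type (s→t). The sister [Lee old] has type ((t→(t→e))→t); that is not a function onto (s→t), so believes must be the functor, of type (((t→(t→e))→t)→(s→t)).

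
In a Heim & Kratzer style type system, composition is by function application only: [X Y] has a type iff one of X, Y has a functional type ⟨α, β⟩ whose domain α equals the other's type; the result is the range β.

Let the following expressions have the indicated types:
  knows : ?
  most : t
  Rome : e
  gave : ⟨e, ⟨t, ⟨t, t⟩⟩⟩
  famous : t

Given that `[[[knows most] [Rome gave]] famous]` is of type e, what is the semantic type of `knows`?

⟨t, ⟨⟨t, ⟨t, t⟩⟩, ⟨t, e⟩⟩⟩

[[[knows most] [Rome gave]] famous] must have type e. The sister famous has type t; that is not a function onto e, so [[knows most] [Rome gave]] must be the functor, of type ⟨t, e⟩.
[[knows most] [Rome gave]] must have type ⟨t, e⟩. The sister [Rome gave] has type ⟨t, ⟨t, t⟩⟩; that is not a function onto ⟨t, e⟩, so [knows most] must be the functor, of type ⟨⟨t, ⟨t, t⟩⟩, ⟨t, e⟩⟩.
[knows most] must have type ⟨⟨t, ⟨t, t⟩⟩, ⟨t, e⟩⟩. The sister most has type t; that is not a function onto ⟨⟨t, ⟨t, t⟩⟩, ⟨t, e⟩⟩, so knows must be the functor, of type ⟨t, ⟨⟨t, ⟨t, t⟩⟩, ⟨t, e⟩⟩⟩.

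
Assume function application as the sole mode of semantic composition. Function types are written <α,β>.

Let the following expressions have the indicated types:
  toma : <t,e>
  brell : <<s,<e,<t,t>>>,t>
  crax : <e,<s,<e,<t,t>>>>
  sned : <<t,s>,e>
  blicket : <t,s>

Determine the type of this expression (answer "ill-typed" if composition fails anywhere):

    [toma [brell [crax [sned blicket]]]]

e

[sned blicket] — sned of type <<t,s>,e> combines with blicket of type <t,s>: type e.
[crax [sned blicket]] — crax of type <e,<s,<e,<t,t>>>> combines with [sned blicket] of type e: type <s,<e,<t,t>>>.
[brell [crax [sned blicket]]] — brell of type <<s,<e,<t,t>>>,t> combines with [crax [sned blicket]] of type <s,<e,<t,t>>>: type t.
[toma [brell [crax [sned blicket]]]] — toma of type <t,e> combines with [brell [crax [sned blicket]]] of type t: type e.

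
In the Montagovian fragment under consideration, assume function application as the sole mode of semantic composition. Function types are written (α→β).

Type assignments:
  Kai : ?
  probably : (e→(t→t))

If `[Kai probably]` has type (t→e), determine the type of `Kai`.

For [Kai probably] to have type (t→e) with probably of type (e→(t→t)), Kai must be the function: Kai : ((e→(t→t))→(t→e)).

((e→(t→t))→(t→e))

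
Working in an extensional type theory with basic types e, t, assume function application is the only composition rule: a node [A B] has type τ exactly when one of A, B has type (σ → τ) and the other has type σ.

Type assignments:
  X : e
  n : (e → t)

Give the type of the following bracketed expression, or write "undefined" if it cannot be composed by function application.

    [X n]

t

[X n]: functor n : (e → t), argument X : e; result t.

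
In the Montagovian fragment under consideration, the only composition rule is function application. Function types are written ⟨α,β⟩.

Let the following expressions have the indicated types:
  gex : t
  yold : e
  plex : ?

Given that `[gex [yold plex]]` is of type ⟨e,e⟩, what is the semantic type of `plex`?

[gex [yold plex]] is required to be ⟨e,e⟩. gex : t cannot yield ⟨e,e⟩ as functor, so [yold plex] : ⟨t,⟨e,e⟩⟩.
[yold plex] is required to be ⟨t,⟨e,e⟩⟩. yold : e cannot yield ⟨t,⟨e,e⟩⟩ as functor, so plex : ⟨e,⟨t,⟨e,e⟩⟩⟩.

⟨e,⟨t,⟨e,e⟩⟩⟩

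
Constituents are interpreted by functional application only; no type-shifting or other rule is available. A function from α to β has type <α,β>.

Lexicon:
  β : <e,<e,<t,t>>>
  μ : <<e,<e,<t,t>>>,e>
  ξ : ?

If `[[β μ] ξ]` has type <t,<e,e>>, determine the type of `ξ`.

[[β μ] ξ] is required to be <t,<e,e>>. [β μ] : e cannot yield <t,<e,e>> as functor, so ξ : <e,<t,<e,e>>>.

<e,<t,<e,e>>>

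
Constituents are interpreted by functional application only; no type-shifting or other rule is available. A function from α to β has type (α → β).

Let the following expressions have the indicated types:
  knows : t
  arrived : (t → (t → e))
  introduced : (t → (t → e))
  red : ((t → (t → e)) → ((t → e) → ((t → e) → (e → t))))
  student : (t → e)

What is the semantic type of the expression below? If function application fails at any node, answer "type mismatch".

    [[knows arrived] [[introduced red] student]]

[knows arrived]: functor arrived : (t → (t → e)), argument knows : t; result (t → e).
[introduced red]: functor red : ((t → (t → e)) → ((t → e) → ((t → e) → (e → t)))), argument introduced : (t → (t → e)); result ((t → e) → ((t → e) → (e → t))).
[[introduced red] student]: functor [introduced red] : ((t → e) → ((t → e) → (e → t))), argument student : (t → e); result ((t → e) → (e → t)).
[[knows arrived] [[introduced red] student]]: functor [[introduced red] student] : ((t → e) → (e → t)), argument [knows arrived] : (t → e); result (e → t).

(e → t)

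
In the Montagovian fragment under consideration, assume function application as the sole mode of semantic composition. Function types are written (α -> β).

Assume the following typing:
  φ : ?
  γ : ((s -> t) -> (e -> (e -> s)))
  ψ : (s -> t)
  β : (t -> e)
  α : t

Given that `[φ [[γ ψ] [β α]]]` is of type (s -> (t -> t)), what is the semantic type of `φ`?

((e -> s) -> (s -> (t -> t)))

For [φ [[γ ψ] [β α]]] to have type (s -> (t -> t)) with [[γ ψ] [β α]] of type (e -> s), φ must be the function: φ : ((e -> s) -> (s -> (t -> t))).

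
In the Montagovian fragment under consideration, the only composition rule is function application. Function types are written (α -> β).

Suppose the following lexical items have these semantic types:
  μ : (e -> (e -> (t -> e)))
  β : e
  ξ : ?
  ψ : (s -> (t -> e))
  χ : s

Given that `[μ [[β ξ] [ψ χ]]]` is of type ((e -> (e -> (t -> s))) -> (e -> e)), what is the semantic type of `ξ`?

[μ [[β ξ] [ψ χ]]] is required to be ((e -> (e -> (t -> s))) -> (e -> e)). μ : (e -> (e -> (t -> e))) cannot yield ((e -> (e -> (t -> s))) -> (e -> e)) as functor, so [[β ξ] [ψ χ]] : ((e -> (e -> (t -> e))) -> ((e -> (e -> (t -> s))) -> (e -> e))).
[[β ξ] [ψ χ]] is required to be ((e -> (e -> (t -> e))) -> ((e -> (e -> (t -> s))) -> (e -> e))). [ψ χ] : (t -> e) cannot yield ((e -> (e -> (t -> e))) -> ((e -> (e -> (t -> s))) -> (e -> e))) as functor, so [β ξ] : ((t -> e) -> ((e -> (e -> (t -> e))) -> ((e -> (e -> (t -> s))) -> (e -> e)))).
[β ξ] is required to be ((t -> e) -> ((e -> (e -> (t -> e))) -> ((e -> (e -> (t -> s))) -> (e -> e)))). β : e cannot yield ((t -> e) -> ((e -> (e -> (t -> e))) -> ((e -> (e -> (t -> s))) -> (e -> e)))) as functor, so ξ : (e -> ((t -> e) -> ((e -> (e -> (t -> e))) -> ((e -> (e -> (t -> s))) -> (e -> e))))).

(e -> ((t -> e) -> ((e -> (e -> (t -> e))) -> ((e -> (e -> (t -> s))) -> (e -> e)))))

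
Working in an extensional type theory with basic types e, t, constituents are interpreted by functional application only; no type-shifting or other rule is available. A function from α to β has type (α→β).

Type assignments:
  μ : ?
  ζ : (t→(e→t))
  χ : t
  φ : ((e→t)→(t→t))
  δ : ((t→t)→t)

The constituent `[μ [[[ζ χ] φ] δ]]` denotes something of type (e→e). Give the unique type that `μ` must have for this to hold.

At [μ [[[ζ χ] φ] δ]] (required: (e→e)): [[[ζ χ] φ] δ] is t, which is not a function with range (e→e); hence μ is the functor — type (t→(e→e)).

(t→(e→e))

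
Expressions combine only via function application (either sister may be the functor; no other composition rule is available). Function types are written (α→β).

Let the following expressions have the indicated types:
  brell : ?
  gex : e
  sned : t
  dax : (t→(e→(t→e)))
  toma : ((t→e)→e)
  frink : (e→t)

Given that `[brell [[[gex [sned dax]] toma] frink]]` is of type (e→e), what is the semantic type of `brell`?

For [brell [[[gex [sned dax]] toma] frink]] to have type (e→e) with [[[gex [sned dax]] toma] frink] of type t, brell must be the function: brell : (t→(e→e)).

(t→(e→e))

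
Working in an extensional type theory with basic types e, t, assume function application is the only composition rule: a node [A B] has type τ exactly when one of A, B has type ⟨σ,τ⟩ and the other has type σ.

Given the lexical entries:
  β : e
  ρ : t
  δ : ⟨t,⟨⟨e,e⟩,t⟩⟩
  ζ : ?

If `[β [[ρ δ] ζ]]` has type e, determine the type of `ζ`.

⟨⟨⟨e,e⟩,t⟩,⟨e,e⟩⟩

[β [[ρ δ] ζ]] is required to be e. β : e cannot yield e as functor, so [[ρ δ] ζ] : ⟨e,e⟩.
[[ρ δ] ζ] is required to be ⟨e,e⟩. [ρ δ] : ⟨⟨e,e⟩,t⟩ cannot yield ⟨e,e⟩ as functor, so ζ : ⟨⟨⟨e,e⟩,t⟩,⟨e,e⟩⟩.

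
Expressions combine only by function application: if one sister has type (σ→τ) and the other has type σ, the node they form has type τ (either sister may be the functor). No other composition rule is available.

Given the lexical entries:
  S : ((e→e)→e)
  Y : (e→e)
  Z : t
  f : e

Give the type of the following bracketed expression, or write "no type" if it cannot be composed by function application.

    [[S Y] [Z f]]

no type

At [S Y], S : ((e→e)→e) takes Y : (e→e), giving e.
[Z f]: t and e cannot combine by function application — type clash.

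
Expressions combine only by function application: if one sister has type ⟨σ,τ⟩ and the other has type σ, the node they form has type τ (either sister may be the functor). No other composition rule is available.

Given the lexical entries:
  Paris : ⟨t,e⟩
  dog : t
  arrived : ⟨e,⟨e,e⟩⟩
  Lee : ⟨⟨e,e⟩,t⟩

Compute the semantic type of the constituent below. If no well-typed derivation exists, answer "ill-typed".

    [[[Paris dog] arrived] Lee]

[Paris dog]: Paris is ⟨t,e⟩, dog is t; result e.
[[Paris dog] arrived]: arrived is ⟨e,⟨e,e⟩⟩, [Paris dog] is e; result ⟨e,e⟩.
[[[Paris dog] arrived] Lee]: Lee is ⟨⟨e,e⟩,t⟩, [[Paris dog] arrived] is ⟨e,e⟩; result t.

t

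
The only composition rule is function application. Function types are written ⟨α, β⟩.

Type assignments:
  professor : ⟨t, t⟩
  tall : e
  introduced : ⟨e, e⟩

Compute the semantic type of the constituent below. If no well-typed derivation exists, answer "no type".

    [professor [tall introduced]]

no type

[tall introduced]: ⟨e, e⟩ applied to e yields e.
[professor [tall introduced]]: ⟨t, t⟩ with e — neither is a function whose domain matches the other; composition fails here.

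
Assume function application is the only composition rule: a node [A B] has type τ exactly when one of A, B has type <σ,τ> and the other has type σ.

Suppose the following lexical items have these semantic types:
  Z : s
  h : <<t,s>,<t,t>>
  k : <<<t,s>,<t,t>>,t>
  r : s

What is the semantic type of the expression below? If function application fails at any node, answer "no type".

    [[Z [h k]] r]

At [h k], k : <<<t,s>,<t,t>>,t> takes h : <<t,s>,<t,t>>, giving t.
[Z [h k]]: s with t — neither is a function whose domain matches the other; composition fails here.

no type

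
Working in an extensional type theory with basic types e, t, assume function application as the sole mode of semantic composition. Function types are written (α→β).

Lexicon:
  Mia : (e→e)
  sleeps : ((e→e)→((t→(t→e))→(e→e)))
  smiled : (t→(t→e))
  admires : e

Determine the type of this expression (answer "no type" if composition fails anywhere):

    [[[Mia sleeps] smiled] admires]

e

[Mia sleeps]: ((e→e)→((t→(t→e))→(e→e))) applied to (e→e) yields ((t→(t→e))→(e→e)).
[[Mia sleeps] smiled]: ((t→(t→e))→(e→e)) applied to (t→(t→e)) yields (e→e).
[[[Mia sleeps] smiled] admires]: (e→e) applied to e yields e.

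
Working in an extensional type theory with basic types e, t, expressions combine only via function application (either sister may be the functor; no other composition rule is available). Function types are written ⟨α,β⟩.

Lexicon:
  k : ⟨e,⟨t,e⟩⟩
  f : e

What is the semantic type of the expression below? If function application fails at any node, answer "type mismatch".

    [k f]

⟨t,e⟩

[k f]: ⟨e,⟨t,e⟩⟩ applied to e yields ⟨t,e⟩.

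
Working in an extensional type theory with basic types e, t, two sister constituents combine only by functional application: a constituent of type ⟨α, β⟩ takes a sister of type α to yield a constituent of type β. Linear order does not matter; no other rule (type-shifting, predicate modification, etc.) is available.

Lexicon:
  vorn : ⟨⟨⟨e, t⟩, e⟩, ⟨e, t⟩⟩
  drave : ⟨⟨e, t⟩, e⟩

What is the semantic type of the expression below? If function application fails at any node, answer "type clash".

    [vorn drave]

⟨e, t⟩

[vorn drave]: vorn is ⟨⟨⟨e, t⟩, e⟩, ⟨e, t⟩⟩, drave is ⟨⟨e, t⟩, e⟩; result ⟨e, t⟩.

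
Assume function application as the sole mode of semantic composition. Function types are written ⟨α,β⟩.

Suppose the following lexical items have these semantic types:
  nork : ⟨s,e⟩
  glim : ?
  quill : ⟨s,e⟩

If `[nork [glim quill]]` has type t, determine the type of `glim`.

⟨⟨s,e⟩,⟨⟨s,e⟩,t⟩⟩

[nork [glim quill]] must have type t. The sister nork has type ⟨s,e⟩; that is not a function onto t, so [glim quill] must be the functor, of type ⟨⟨s,e⟩,t⟩.
[glim quill] must have type ⟨⟨s,e⟩,t⟩. The sister quill has type ⟨s,e⟩; that is not a function onto ⟨⟨s,e⟩,t⟩, so glim must be the functor, of type ⟨⟨s,e⟩,⟨⟨s,e⟩,t⟩⟩.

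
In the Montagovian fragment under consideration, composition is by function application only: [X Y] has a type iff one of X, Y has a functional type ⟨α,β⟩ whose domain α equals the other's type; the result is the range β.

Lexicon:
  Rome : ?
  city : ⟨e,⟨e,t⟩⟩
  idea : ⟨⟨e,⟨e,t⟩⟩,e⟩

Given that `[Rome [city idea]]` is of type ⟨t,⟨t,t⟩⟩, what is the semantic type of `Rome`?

⟨e,⟨t,⟨t,t⟩⟩⟩

[Rome [city idea]] must have type ⟨t,⟨t,t⟩⟩. The sister [city idea] has type e; that is not a function onto ⟨t,⟨t,t⟩⟩, so Rome must be the functor, of type ⟨e,⟨t,⟨t,t⟩⟩⟩.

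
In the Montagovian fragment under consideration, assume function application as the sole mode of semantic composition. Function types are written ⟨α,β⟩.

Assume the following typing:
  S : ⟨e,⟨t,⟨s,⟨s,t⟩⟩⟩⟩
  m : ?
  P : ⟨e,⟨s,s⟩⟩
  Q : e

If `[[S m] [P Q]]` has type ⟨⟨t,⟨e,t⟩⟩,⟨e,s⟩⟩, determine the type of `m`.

[[S m] [P Q]] must have type ⟨⟨t,⟨e,t⟩⟩,⟨e,s⟩⟩. The sister [P Q] has type ⟨s,s⟩; that is not a function onto ⟨⟨t,⟨e,t⟩⟩,⟨e,s⟩⟩, so [S m] must be the functor, of type ⟨⟨s,s⟩,⟨⟨t,⟨e,t⟩⟩,⟨e,s⟩⟩⟩.
[S m] must have type ⟨⟨s,s⟩,⟨⟨t,⟨e,t⟩⟩,⟨e,s⟩⟩⟩. The sister S has type ⟨e,⟨t,⟨s,⟨s,t⟩⟩⟩⟩; that is not a function onto ⟨⟨s,s⟩,⟨⟨t,⟨e,t⟩⟩,⟨e,s⟩⟩⟩, so m must be the functor, of type ⟨⟨e,⟨t,⟨s,⟨s,t⟩⟩⟩⟩,⟨⟨s,s⟩,⟨⟨t,⟨e,t⟩⟩,⟨e,s⟩⟩⟩⟩.

⟨⟨e,⟨t,⟨s,⟨s,t⟩⟩⟩⟩,⟨⟨s,s⟩,⟨⟨t,⟨e,t⟩⟩,⟨e,s⟩⟩⟩⟩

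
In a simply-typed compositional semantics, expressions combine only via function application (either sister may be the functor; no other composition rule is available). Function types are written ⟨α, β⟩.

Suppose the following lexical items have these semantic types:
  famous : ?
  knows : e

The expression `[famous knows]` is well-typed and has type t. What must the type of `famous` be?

⟨e, t⟩

At [famous knows] (required: t): knows is e, which is not a function with range t; hence famous is the functor — type ⟨e, t⟩.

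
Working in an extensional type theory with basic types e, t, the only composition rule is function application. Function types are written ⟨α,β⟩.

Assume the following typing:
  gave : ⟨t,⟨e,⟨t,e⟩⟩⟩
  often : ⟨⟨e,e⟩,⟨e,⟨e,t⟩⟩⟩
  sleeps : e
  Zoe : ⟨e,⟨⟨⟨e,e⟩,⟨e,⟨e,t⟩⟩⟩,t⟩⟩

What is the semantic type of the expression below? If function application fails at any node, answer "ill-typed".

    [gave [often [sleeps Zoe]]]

⟨e,⟨t,e⟩⟩

[sleeps Zoe]: Zoe is ⟨e,⟨⟨⟨e,e⟩,⟨e,⟨e,t⟩⟩⟩,t⟩⟩, sleeps is e; result ⟨⟨⟨e,e⟩,⟨e,⟨e,t⟩⟩⟩,t⟩.
[often [sleeps Zoe]]: [sleeps Zoe] is ⟨⟨⟨e,e⟩,⟨e,⟨e,t⟩⟩⟩,t⟩, often is ⟨⟨e,e⟩,⟨e,⟨e,t⟩⟩⟩; result t.
[gave [often [sleeps Zoe]]]: gave is ⟨t,⟨e,⟨t,e⟩⟩⟩, [often [sleeps Zoe]] is t; result ⟨e,⟨t,e⟩⟩.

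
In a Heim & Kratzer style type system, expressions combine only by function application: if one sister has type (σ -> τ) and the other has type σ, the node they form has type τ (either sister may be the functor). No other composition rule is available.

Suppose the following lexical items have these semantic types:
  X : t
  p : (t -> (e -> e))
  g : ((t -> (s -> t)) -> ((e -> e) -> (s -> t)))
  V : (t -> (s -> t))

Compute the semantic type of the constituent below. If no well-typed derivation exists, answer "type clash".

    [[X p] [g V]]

(s -> t)

[X p]: (t -> (e -> e)) applied to t yields (e -> e).
[g V]: ((t -> (s -> t)) -> ((e -> e) -> (s -> t))) applied to (t -> (s -> t)) yields ((e -> e) -> (s -> t)).
[[X p] [g V]]: ((e -> e) -> (s -> t)) applied to (e -> e) yields (s -> t).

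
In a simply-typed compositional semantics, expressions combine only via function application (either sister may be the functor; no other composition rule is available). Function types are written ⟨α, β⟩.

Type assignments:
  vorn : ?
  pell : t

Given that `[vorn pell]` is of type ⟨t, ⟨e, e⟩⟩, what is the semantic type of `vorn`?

At [vorn pell] (required: ⟨t, ⟨e, e⟩⟩): pell is t, which is not a function with range ⟨t, ⟨e, e⟩⟩; hence vorn is the functor — type ⟨t, ⟨t, ⟨e, e⟩⟩⟩.

⟨t, ⟨t, ⟨e, e⟩⟩⟩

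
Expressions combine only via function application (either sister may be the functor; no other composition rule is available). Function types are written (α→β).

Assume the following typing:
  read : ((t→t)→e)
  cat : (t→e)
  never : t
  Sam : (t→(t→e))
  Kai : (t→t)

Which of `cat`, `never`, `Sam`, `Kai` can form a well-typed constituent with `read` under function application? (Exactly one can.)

Kai

cat : (t→e) — read needs (t→t); cat needs t; neither fits.
never : t — read needs (t→t); never needs nothing (atomic); neither fits.
Sam : (t→(t→e)) — read needs (t→t); Sam needs t; neither fits.
Kai — combines: read : ((t→t)→e) takes Kai : (t→t) as argument, giving e.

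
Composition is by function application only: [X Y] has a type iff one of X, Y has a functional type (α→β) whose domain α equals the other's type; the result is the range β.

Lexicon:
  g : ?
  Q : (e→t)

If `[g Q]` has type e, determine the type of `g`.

((e→t)→e)

[g Q] is required to be e. Q : (e→t) cannot yield e as functor, so g : ((e→t)→e).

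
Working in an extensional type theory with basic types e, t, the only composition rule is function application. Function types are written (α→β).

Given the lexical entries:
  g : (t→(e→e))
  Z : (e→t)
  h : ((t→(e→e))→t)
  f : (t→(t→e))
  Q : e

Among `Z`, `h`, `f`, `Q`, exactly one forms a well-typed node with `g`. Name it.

Z : (e→t) — neither side's domain matches the other.
h — combines: h : ((t→(e→e))→t) takes g : (t→(e→e)) as argument, giving t.
f : (t→(t→e)) — neither side's domain matches the other.
Q : e — neither side's domain matches the other.

h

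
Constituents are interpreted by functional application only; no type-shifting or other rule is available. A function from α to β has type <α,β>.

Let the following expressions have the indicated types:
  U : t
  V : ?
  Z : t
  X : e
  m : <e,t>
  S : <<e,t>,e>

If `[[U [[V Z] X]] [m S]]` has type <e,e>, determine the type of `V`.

<t,<e,<t,<e,<e,e>>>>>

[[U [[V Z] X]] [m S]] is required to be <e,e>. [m S] : e cannot yield <e,e> as functor, so [U [[V Z] X]] : <e,<e,e>>.
[U [[V Z] X]] is required to be <e,<e,e>>. U : t cannot yield <e,<e,e>> as functor, so [[V Z] X] : <t,<e,<e,e>>>.
[[V Z] X] is required to be <t,<e,<e,e>>>. X : e cannot yield <t,<e,<e,e>>> as functor, so [V Z] : <e,<t,<e,<e,e>>>>.
[V Z] is required to be <e,<t,<e,<e,e>>>>. Z : t cannot yield <e,<t,<e,<e,e>>>> as functor, so V : <t,<e,<t,<e,<e,e>>>>>.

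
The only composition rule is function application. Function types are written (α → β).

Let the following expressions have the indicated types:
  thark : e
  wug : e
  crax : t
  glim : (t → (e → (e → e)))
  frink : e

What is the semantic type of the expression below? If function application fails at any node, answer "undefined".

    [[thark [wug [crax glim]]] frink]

At [crax glim], glim : (t → (e → (e → e))) takes crax : t, giving (e → (e → e)).
At [wug [crax glim]], [crax glim] : (e → (e → e)) takes wug : e, giving (e → e).
At [thark [wug [crax glim]]], [wug [crax glim]] : (e → e) takes thark : e, giving e.
At [[thark [wug [crax glim]]] frink]: neither e nor e can take the other as argument; the node is ill-typed.

undefined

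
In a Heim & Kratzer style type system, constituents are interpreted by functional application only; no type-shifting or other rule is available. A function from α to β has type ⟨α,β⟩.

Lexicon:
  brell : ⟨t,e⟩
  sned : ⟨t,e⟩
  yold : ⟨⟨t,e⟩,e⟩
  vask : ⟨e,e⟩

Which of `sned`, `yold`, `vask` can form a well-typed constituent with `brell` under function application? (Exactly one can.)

sned : ⟨t,e⟩ — neither side's domain matches the other.
yold — combines: yold : ⟨⟨t,e⟩,e⟩ takes brell : ⟨t,e⟩ as argument, giving e.
vask : ⟨e,e⟩ — neither side's domain matches the other.

yold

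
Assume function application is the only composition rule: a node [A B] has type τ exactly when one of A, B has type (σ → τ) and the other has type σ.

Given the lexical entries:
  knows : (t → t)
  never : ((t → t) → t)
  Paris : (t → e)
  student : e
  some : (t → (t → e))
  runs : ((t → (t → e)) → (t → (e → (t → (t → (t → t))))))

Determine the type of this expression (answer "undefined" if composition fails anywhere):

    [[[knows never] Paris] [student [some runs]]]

undefined

At [knows never], never : ((t → t) → t) takes knows : (t → t), giving t.
At [[knows never] Paris], Paris : (t → e) takes [knows never] : t, giving e.
At [some runs], runs : ((t → (t → e)) → (t → (e → (t → (t → (t → t)))))) takes some : (t → (t → e)), giving (t → (e → (t → (t → (t → t))))).
At [student [some runs]]: neither e nor (t → (e → (t → (t → (t → t))))) can take the other as argument; the node is ill-typed.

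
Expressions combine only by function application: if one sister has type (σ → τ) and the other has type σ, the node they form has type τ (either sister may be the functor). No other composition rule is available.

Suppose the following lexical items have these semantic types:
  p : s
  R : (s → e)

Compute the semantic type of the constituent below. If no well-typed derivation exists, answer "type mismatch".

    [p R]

[p R]: functor R : (s → e), argument p : s; result e.

e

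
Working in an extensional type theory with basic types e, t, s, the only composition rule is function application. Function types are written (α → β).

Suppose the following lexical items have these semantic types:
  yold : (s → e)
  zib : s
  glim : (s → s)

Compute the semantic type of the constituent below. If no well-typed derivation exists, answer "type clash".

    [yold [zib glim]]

[zib glim]: (s → s) applied to s yields s.
[yold [zib glim]]: (s → e) applied to s yields e.

e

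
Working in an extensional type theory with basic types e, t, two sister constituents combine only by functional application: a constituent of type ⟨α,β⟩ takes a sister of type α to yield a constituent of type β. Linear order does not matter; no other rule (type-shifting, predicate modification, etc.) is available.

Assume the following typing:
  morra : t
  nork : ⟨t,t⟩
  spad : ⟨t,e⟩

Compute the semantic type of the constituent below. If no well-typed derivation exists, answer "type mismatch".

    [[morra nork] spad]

[morra nork] — nork of type ⟨t,t⟩ combines with morra of type t: type t.
[[morra nork] spad] — spad of type ⟨t,e⟩ combines with [morra nork] of type t: type e.

e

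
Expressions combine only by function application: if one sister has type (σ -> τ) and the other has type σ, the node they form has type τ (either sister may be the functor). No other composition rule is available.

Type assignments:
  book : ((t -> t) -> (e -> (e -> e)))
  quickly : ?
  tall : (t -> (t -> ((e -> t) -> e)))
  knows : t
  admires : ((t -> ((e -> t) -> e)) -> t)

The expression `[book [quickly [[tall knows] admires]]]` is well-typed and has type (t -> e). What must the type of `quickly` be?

(t -> (((t -> t) -> (e -> (e -> e))) -> (t -> e)))

[book [quickly [[tall knows] admires]]] is required to be (t -> e). book : ((t -> t) -> (e -> (e -> e))) cannot yield (t -> e) as functor, so [quickly [[tall knows] admires]] : (((t -> t) -> (e -> (e -> e))) -> (t -> e)).
[quickly [[tall knows] admires]] is required to be (((t -> t) -> (e -> (e -> e))) -> (t -> e)). [[tall knows] admires] : t cannot yield (((t -> t) -> (e -> (e -> e))) -> (t -> e)) as functor, so quickly : (t -> (((t -> t) -> (e -> (e -> e))) -> (t -> e))).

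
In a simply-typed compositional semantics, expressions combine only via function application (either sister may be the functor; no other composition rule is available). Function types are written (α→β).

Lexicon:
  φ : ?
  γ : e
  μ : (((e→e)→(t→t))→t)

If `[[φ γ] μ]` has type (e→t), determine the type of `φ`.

[[φ γ] μ] must have type (e→t). The sister μ has type (((e→e)→(t→t))→t); that is not a function onto (e→t), so [φ γ] must be the functor, of type ((((e→e)→(t→t))→t)→(e→t)).
[φ γ] must have type ((((e→e)→(t→t))→t)→(e→t)). The sister γ has type e; that is not a function onto ((((e→e)→(t→t))→t)→(e→t)), so φ must be the functor, of type (e→((((e→e)→(t→t))→t)→(e→t))).

(e→((((e→e)→(t→t))→t)→(e→t)))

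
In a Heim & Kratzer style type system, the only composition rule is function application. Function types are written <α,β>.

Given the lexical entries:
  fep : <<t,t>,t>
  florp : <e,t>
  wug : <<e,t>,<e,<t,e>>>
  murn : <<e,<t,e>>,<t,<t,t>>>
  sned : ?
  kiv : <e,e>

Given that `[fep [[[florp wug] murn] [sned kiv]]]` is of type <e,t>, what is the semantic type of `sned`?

[fep [[[florp wug] murn] [sned kiv]]] is required to be <e,t>. fep : <<t,t>,t> cannot yield <e,t> as functor, so [[[florp wug] murn] [sned kiv]] : <<<t,t>,t>,<e,t>>.
[[[florp wug] murn] [sned kiv]] is required to be <<<t,t>,t>,<e,t>>. [[florp wug] murn] : <t,<t,t>> cannot yield <<<t,t>,t>,<e,t>> as functor, so [sned kiv] : <<t,<t,t>>,<<<t,t>,t>,<e,t>>>.
[sned kiv] is required to be <<t,<t,t>>,<<<t,t>,t>,<e,t>>>. kiv : <e,e> cannot yield <<t,<t,t>>,<<<t,t>,t>,<e,t>>> as functor, so sned : <<e,e>,<<t,<t,t>>,<<<t,t>,t>,<e,t>>>>.

<<e,e>,<<t,<t,t>>,<<<t,t>,t>,<e,t>>>>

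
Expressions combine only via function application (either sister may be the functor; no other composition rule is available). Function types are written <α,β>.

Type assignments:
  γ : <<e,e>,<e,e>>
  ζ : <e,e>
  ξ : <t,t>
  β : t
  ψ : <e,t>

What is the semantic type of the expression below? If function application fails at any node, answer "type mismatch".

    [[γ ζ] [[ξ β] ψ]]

type mismatch

[γ ζ]: γ is <<e,e>,<e,e>>, ζ is <e,e>; result <e,e>.
[ξ β]: ξ is <t,t>, β is t; result t.
At [[ξ β] ψ]: neither t nor <e,t> can take the other as argument; the node is ill-typed.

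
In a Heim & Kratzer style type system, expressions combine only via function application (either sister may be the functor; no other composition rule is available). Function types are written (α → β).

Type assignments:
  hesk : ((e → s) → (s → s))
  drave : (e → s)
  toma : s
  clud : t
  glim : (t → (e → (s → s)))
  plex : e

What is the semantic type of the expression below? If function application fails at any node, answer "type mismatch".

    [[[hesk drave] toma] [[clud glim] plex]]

s

[hesk drave]: ((e → s) → (s → s)) applied to (e → s) yields (s → s).
[[hesk drave] toma]: (s → s) applied to s yields s.
[clud glim]: (t → (e → (s → s))) applied to t yields (e → (s → s)).
[[clud glim] plex]: (e → (s → s)) applied to e yields (s → s).
[[[hesk drave] toma] [[clud glim] plex]]: (s → s) applied to s yields s.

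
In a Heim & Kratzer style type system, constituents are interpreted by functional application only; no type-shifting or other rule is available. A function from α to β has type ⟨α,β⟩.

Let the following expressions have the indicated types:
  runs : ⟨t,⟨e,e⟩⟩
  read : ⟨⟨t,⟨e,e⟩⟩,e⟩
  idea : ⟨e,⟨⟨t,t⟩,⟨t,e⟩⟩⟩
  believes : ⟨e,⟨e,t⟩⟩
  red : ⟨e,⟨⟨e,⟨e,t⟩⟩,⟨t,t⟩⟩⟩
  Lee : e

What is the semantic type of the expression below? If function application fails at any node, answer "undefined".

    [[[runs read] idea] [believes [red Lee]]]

At [runs read], read : ⟨⟨t,⟨e,e⟩⟩,e⟩ takes runs : ⟨t,⟨e,e⟩⟩, giving e.
At [[runs read] idea], idea : ⟨e,⟨⟨t,t⟩,⟨t,e⟩⟩⟩ takes [runs read] : e, giving ⟨⟨t,t⟩,⟨t,e⟩⟩.
At [red Lee], red : ⟨e,⟨⟨e,⟨e,t⟩⟩,⟨t,t⟩⟩⟩ takes Lee : e, giving ⟨⟨e,⟨e,t⟩⟩,⟨t,t⟩⟩.
At [believes [red Lee]], [red Lee] : ⟨⟨e,⟨e,t⟩⟩,⟨t,t⟩⟩ takes believes : ⟨e,⟨e,t⟩⟩, giving ⟨t,t⟩.
At [[[runs read] idea] [believes [red Lee]]], [[runs read] idea] : ⟨⟨t,t⟩,⟨t,e⟩⟩ takes [believes [red Lee]] : ⟨t,t⟩, giving ⟨t,e⟩.

⟨t,e⟩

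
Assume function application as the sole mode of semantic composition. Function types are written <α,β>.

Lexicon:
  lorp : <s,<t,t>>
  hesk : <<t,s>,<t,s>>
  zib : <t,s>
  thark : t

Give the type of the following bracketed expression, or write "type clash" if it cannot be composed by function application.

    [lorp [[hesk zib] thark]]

[hesk zib]: hesk is <<t,s>,<t,s>>, zib is <t,s>; result <t,s>.
[[hesk zib] thark]: [hesk zib] is <t,s>, thark is t; result s.
[lorp [[hesk zib] thark]]: lorp is <s,<t,t>>, [[hesk zib] thark] is s; result <t,t>.

<t,t>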